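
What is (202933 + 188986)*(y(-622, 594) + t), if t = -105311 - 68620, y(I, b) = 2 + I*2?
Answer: -68653626987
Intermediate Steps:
y(I, b) = 2 + 2*I
t = -173931
(202933 + 188986)*(y(-622, 594) + t) = (202933 + 188986)*((2 + 2*(-622)) - 173931) = 391919*((2 - 1244) - 173931) = 391919*(-1242 - 173931) = 391919*(-175173) = -68653626987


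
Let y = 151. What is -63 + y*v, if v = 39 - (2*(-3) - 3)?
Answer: 7185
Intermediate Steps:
v = 48 (v = 39 - (-6 - 3) = 39 - 1*(-9) = 39 + 9 = 48)
-63 + y*v = -63 + 151*48 = -63 + 7248 = 7185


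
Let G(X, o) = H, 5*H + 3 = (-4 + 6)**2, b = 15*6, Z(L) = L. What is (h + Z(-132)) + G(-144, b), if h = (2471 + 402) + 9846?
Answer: 62936/5 ≈ 12587.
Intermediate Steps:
b = 90
h = 12719 (h = 2873 + 9846 = 12719)
H = 1/5 (H = -3/5 + (-4 + 6)**2/5 = -3/5 + (1/5)*2**2 = -3/5 + (1/5)*4 = -3/5 + 4/5 = 1/5 ≈ 0.20000)
G(X, o) = 1/5
(h + Z(-132)) + G(-144, b) = (12719 - 132) + 1/5 = 12587 + 1/5 = 62936/5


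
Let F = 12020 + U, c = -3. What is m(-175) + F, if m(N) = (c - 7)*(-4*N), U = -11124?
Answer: -6104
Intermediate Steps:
F = 896 (F = 12020 - 11124 = 896)
m(N) = 40*N (m(N) = (-3 - 7)*(-4*N) = -(-40)*N = 40*N)
m(-175) + F = 40*(-175) + 896 = -7000 + 896 = -6104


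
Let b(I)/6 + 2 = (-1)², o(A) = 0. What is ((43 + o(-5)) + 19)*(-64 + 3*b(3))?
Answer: -5084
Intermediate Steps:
b(I) = -6 (b(I) = -12 + 6*(-1)² = -12 + 6*1 = -12 + 6 = -6)
((43 + o(-5)) + 19)*(-64 + 3*b(3)) = ((43 + 0) + 19)*(-64 + 3*(-6)) = (43 + 19)*(-64 - 18) = 62*(-82) = -5084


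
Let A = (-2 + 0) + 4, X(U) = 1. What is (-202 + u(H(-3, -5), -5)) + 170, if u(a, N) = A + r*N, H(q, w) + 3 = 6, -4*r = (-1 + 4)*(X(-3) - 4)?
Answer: -165/4 ≈ -41.250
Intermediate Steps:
r = 9/4 (r = -(-1 + 4)*(1 - 4)/4 = -3*(-3)/4 = -¼*(-9) = 9/4 ≈ 2.2500)
H(q, w) = 3 (H(q, w) = -3 + 6 = 3)
A = 2 (A = -2 + 4 = 2)
u(a, N) = 2 + 9*N/4
(-202 + u(H(-3, -5), -5)) + 170 = (-202 + (2 + (9/4)*(-5))) + 170 = (-202 + (2 - 45/4)) + 170 = (-202 - 37/4) + 170 = -845/4 + 170 = -165/4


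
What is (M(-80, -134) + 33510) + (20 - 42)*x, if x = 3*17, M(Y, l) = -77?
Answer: 32311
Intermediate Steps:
x = 51
(M(-80, -134) + 33510) + (20 - 42)*x = (-77 + 33510) + (20 - 42)*51 = 33433 - 22*51 = 33433 - 1122 = 32311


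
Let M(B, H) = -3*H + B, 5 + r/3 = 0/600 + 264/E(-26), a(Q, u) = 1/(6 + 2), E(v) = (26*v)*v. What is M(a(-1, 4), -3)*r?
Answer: -299811/2197 ≈ -136.46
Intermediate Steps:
E(v) = 26*v**2
a(Q, u) = 1/8
r = -32856/2197 (r = -15 + 3*(0/600 + 264/((26*(-26)**2))) = -15 + 3*(0*(1/600) + 264/((26*676))) = -15 + 3*(0 + 264/17576) = -15 + 3*(0 + 264*(1/17576)) = -15 + 3*(0 + 33/2197) = -15 + 3*(33/2197) = -15 + 99/2197 = -32856/2197 ≈ -14.955)
M(B, H) = B - 3*H
M(a(-1, 4), -3)*r = (1/8 - 3*(-3))*(-32856/2197) = (1/8 + 9)*(-32856/2197) = (73/8)*(-32856/2197) = -299811/2197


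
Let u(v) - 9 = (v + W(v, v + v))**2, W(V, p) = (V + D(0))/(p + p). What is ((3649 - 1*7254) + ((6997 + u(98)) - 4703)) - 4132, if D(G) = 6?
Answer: 10137191/2401 ≈ 4222.1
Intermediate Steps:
W(V, p) = (6 + V)/(2*p) (W(V, p) = (V + 6)/(p + p) = (6 + V)/((2*p)) = (6 + V)*(1/(2*p)) = (6 + V)/(2*p))
u(v) = 9 + (v + (6 + v)/(4*v))**2 (u(v) = 9 + (v + (6 + v)/(2*(v + v)))**2 = 9 + (v + (6 + v)/(2*((2*v))))**2 = 9 + (v + (1/(2*v))*(6 + v)/2)**2 = 9 + (v + (6 + v)/(4*v))**2)
((3649 - 1*7254) + ((6997 + u(98)) - 4703)) - 4132 = ((3649 - 1*7254) + ((6997 + (9 + (1/16)*(6 + 98 + 4*98**2)**2/98**2)) - 4703)) - 4132 = ((3649 - 7254) + ((6997 + (9 + (1/16)*(1/9604)*(6 + 98 + 4*9604)**2)) - 4703)) - 4132 = (-3605 + ((6997 + (9 + (1/16)*(1/9604)*(6 + 98 + 38416)**2)) - 4703)) - 4132 = (-3605 + ((6997 + (9 + (1/16)*(1/9604)*38520**2)) - 4703)) - 4132 = (-3605 + ((6997 + (9 + (1/16)*(1/9604)*1483790400)) - 4703)) - 4132 = (-3605 + ((6997 + (9 + 23184225/2401)) - 4703)) - 4132 = (-3605 + ((6997 + 23205834/2401) - 4703)) - 4132 = (-3605 + (40005631/2401 - 4703)) - 4132 = (-3605 + 28713728/2401) - 4132 = 20058123/2401 - 4132 = 10137191/2401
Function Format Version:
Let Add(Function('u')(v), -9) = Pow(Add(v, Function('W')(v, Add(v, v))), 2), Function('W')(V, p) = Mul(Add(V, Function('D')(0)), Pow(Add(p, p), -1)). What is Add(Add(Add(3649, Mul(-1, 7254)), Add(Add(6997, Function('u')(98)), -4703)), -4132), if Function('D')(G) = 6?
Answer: Rational(10137191, 2401) ≈ 4222.1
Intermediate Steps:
Function('W')(V, p) = Mul(Rational(1, 2), Pow(p, -1), Add(6, V)) (Function('W')(V, p) = Mul(Add(V, 6), Pow(Add(p, p), -1)) = Mul(Add(6, V), Pow(Mul(2, p), -1)) = Mul(Add(6, V), Mul(Rational(1, 2), Pow(p, -1))) = Mul(Rational(1, 2), Pow(p, -1), Add(6, V)))
Function('u')(v) = Add(9, Pow(Add(v, Mul(Rational(1, 4), Pow(v, -1), Add(6, v))), 2)) (Function('u')(v) = Add(9, Pow(Add(v, Mul(Rational(1, 2), Pow(Add(v, v), -1), Add(6, v))), 2)) = Add(9, Pow(Add(v, Mul(Rational(1, 2), Pow(Mul(2, v), -1), Add(6, v))), 2)) = Add(9, Pow(Add(v, Mul(Rational(1, 2), Mul(Rational(1, 2), Pow(v, -1)), Add(6, v))), 2)) = Add(9, Pow(Add(v, Mul(Rational(1, 4), Pow(v, -1), Add(6, v))), 2)))
Add(Add(Add(3649, Mul(-1, 7254)), Add(Add(6997, Function('u')(98)), -4703)), -4132) = Add(Add(Add(3649, Mul(-1, 7254)), Add(Add(6997, Add(9, Mul(Rational(1, 16), Pow(98, -2), Pow(Add(6, 98, Mul(4, Pow(98, 2))), 2)))), -4703)), -4132) = Add(Add(Add(3649, -7254), Add(Add(6997, Add(9, Mul(Rational(1, 16), Rational(1, 9604), Pow(Add(6, 98, Mul(4, 9604)), 2)))), -4703)), -4132) = Add(Add(-3605, Add(Add(6997, Add(9, Mul(Rational(1, 16), Rational(1, 9604), Pow(Add(6, 98, 38416), 2)))), -4703)), -4132) = Add(Add(-3605, Add(Add(6997, Add(9, Mul(Rational(1, 16), Rational(1, 9604), Pow(38520, 2)))), -4703)), -4132) = Add(Add(-3605, Add(Add(6997, Add(9, Mul(Rational(1, 16), Rational(1, 9604), 1483790400))), -4703)), -4132) = Add(Add(-3605, Add(Add(6997, Add(9, Rational(23184225, 2401))), -4703)), -4132) = Add(Add(-3605, Add(Add(6997, Rational(23205834, 2401)), -4703)), -4132) = Add(Add(-3605, Add(Rational(40005631, 2401), -4703)), -4132) = Add(Add(-3605, Rational(28713728, 2401)), -4132) = Add(Rational(20058123, 2401), -4132) = Rational(10137191, 2401)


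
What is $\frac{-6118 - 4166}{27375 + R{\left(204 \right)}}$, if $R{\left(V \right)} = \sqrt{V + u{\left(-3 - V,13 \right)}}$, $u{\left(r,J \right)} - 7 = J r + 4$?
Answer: $- \frac{281524500}{749393101} + \frac{20568 i \sqrt{619}}{749393101} \approx -0.37567 + 0.00068285 i$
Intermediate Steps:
$u{\left(r,J \right)} = 11 + J r$ ($u{\left(r,J \right)} = 7 + \left(J r + 4\right) = 7 + \left(4 + J r\right) = 11 + J r$)
$R{\left(V \right)} = \sqrt{-28 - 12 V}$ ($R{\left(V \right)} = \sqrt{V + \left(11 + 13 \left(-3 - V\right)\right)} = \sqrt{V + \left(11 - \left(39 + 13 V\right)\right)} = \sqrt{V - \left(28 + 13 V\right)} = \sqrt{-28 - 12 V}$)
$\frac{-6118 - 4166}{27375 + R{\left(204 \right)}} = \frac{-6118 - 4166}{27375 + 2 \sqrt{-7 - 612}} = - \frac{10284}{27375 + 2 \sqrt{-7 - 612}} = - \frac{10284}{27375 + 2 \sqrt{-619}} = - \frac{10284}{27375 + 2 i \sqrt{619}}$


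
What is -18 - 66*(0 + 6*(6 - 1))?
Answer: -1998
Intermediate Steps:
-18 - 66*(0 + 6*(6 - 1)) = -18 - 66*(0 + 6*5) = -18 - 66*(0 + 30) = -18 - 66*30 = -18 - 1980 = -1998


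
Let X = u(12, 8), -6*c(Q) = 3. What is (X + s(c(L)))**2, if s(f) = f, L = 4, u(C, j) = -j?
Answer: 289/4 ≈ 72.250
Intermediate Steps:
c(Q) = -1/2 (c(Q) = -1/6*3 = -1/2)
X = -8 (X = -1*8 = -8)
(X + s(c(L)))**2 = (-8 - 1/2)**2 = (-17/2)**2 = 289/4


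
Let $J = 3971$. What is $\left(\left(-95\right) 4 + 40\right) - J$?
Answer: $-4311$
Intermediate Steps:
$\left(\left(-95\right) 4 + 40\right) - J = \left(\left(-95\right) 4 + 40\right) - 3971 = \left(-380 + 40\right) - 3971 = -340 - 3971 = -4311$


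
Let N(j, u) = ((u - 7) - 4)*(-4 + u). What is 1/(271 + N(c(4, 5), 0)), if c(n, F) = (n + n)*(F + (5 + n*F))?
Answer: 1/315 ≈ 0.0031746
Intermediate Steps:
c(n, F) = 2*n*(5 + F + F*n) (c(n, F) = (2*n)*(F + (5 + F*n)) = (2*n)*(5 + F + F*n) = 2*n*(5 + F + F*n))
N(j, u) = (-11 + u)*(-4 + u) (N(j, u) = ((-7 + u) - 4)*(-4 + u) = (-11 + u)*(-4 + u))
1/(271 + N(c(4, 5), 0)) = 1/(271 + (44 + 0² - 15*0)) = 1/(271 + (44 + 0 + 0)) = 1/(271 + 44) = 1/315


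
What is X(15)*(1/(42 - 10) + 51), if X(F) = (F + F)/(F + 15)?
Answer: 1633/32 ≈ 51.031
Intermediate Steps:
X(F) = 2*F/(15 + F) (X(F) = (2*F)/(15 + F) = 2*F/(15 + F))
X(15)*(1/(42 - 10) + 51) = (2*15/(15 + 15))*(1/(42 - 10) + 51) = (2*15/30)*(1/32 + 51) = (2*15*(1/30))*(1/32 + 51) = 1*(1633/32) = 1633/32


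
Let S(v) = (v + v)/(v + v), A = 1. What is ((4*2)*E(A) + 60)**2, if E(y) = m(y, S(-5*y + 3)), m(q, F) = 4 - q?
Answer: 7056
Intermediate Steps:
S(v) = 1 (S(v) = (2*v)/((2*v)) = (2*v)*(1/(2*v)) = 1)
E(y) = 4 - y
((4*2)*E(A) + 60)**2 = ((4*2)*(4 - 1*1) + 60)**2 = (8*(4 - 1) + 60)**2 = (8*3 + 60)**2 = (24 + 60)**2 = 84**2 = 7056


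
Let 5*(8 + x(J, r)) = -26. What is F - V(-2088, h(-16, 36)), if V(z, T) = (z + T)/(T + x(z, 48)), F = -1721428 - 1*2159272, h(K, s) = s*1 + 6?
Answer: -93135095/24 ≈ -3.8806e+6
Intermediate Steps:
h(K, s) = 6 + s (h(K, s) = s + 6 = 6 + s)
x(J, r) = -66/5 (x(J, r) = -8 + (1/5)*(-26) = -8 - 26/5 = -66/5)
F = -3880700 (F = -1721428 - 2159272 = -3880700)
V(z, T) = (T + z)/(-66/5 + T) (V(z, T) = (z + T)/(T - 66/5) = (T + z)/(-66/5 + T))
F - V(-2088, h(-16, 36)) = -3880700 - 5*((6 + 36) - 2088)/(-66 + 5*(6 + 36)) = -3880700 - 5*(42 - 2088)/(-66 + 5*42) = -3880700 - 5*(-2046)/(-66 + 210) = -3880700 - 5*(-2046)/144 = -3880700 - 1*(-1705/24) = -3880700 + 1705/24 = -93135095/24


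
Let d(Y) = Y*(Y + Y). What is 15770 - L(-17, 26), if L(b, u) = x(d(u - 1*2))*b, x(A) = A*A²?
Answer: 25990020506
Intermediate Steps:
d(Y) = 2*Y² (d(Y) = Y*(2*Y) = 2*Y²)
x(A) = A³
L(b, u) = 8*b*(-2 + u)⁶ (L(b, u) = (2*(u - 1*2)²)³*b = (2*(u - 2)²)³*b = (2*(-2 + u)²)³*b = (8*(-2 + u)⁶)*b = 8*b*(-2 + u)⁶)
15770 - L(-17, 26) = 15770 - 8*(-17)*(-2 + 26)⁶ = 15770 - 8*(-17)*24⁶ = 15770 - 8*(-17)*191102976 = 15770 - 1*(-25990004736) = 15770 + 25990004736 = 25990020506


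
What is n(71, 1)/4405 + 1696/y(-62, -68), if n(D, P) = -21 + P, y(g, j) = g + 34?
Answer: -373572/6167 ≈ -60.576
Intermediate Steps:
y(g, j) = 34 + g
n(71, 1)/4405 + 1696/y(-62, -68) = (-21 + 1)/4405 + 1696/(34 - 62) = -20*1/4405 + 1696/(-28) = -4/881 + 1696*(-1/28) = -4/881 - 424/7 = -373572/6167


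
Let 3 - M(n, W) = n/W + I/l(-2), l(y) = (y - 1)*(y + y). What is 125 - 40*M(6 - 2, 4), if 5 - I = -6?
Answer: 245/3 ≈ 81.667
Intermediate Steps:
I = 11 (I = 5 - 1*(-6) = 5 + 6 = 11)
l(y) = 2*y*(-1 + y) (l(y) = (-1 + y)*(2*y) = 2*y*(-1 + y))
M(n, W) = 25/12 - n/W (M(n, W) = 3 - (n/W + 11/((2*(-2)*(-1 - 2)))) = 3 - (n/W + 11/((2*(-2)*(-3)))) = 3 - (n/W + 11/12) = 3 - (11/12 + n/W) = 3 + (-11/12 - n/W) = 25/12 - n/W)
125 - 40*M(6 - 2, 4) = 125 - 40*(25/12 - 1*(6 - 2)/4) = 125 - 40*(25/12 - 1*4*1/4) = 125 - 40*(25/12 - 1) = 125 - 40*13/12 = 125 - 130/3 = 245/3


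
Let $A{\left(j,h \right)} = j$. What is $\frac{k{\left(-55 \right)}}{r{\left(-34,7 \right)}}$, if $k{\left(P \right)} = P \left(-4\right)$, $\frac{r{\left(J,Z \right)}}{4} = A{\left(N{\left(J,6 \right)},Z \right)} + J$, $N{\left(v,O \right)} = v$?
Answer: $- \frac{55}{68} \approx -0.80882$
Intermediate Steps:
$r{\left(J,Z \right)} = 8 J$ ($r{\left(J,Z \right)} = 4 \left(J + J\right) = 4 \cdot 2 J = 8 J$)
$k{\left(P \right)} = - 4 P$
$\frac{k{\left(-55 \right)}}{r{\left(-34,7 \right)}} = \frac{\left(-4\right) \left(-55\right)}{8 \left(-34\right)} = \frac{220}{-272} = 220 \left(- \frac{1}{272}\right) = - \frac{55}{68}$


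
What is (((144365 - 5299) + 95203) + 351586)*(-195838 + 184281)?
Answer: -6770726235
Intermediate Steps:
(((144365 - 5299) + 95203) + 351586)*(-195838 + 184281) = ((139066 + 95203) + 351586)*(-11557) = (234269 + 351586)*(-11557) = 585855*(-11557) = -6770726235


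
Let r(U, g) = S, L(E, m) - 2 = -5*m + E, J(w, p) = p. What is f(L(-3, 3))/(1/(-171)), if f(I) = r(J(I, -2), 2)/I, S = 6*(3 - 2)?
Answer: 513/8 ≈ 64.125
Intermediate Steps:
L(E, m) = 2 + E - 5*m (L(E, m) = 2 + (-5*m + E) = 2 + (E - 5*m) = 2 + E - 5*m)
S = 6 (S = 6*1 = 6)
r(U, g) = 6
f(I) = 6/I
f(L(-3, 3))/(1/(-171)) = (6/(2 - 3 - 5*3))/(1/(-171)) = (6/(2 - 3 - 15))/(-1/171) = (6/(-16))*(-171) = (6*(-1/16))*(-171) = -3/8*(-171) = 513/8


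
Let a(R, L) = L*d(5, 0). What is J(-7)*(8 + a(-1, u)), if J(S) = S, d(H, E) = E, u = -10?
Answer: -56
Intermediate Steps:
a(R, L) = 0 (a(R, L) = L*0 = 0)
J(-7)*(8 + a(-1, u)) = -7*(8 + 0) = -7*8 = -56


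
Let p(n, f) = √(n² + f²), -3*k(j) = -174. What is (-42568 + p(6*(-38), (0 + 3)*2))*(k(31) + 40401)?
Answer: -1722258712 + 4126818*√5 ≈ -1.7130e+9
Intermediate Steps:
k(j) = 58 (k(j) = -⅓*(-174) = 58)
p(n, f) = √(f² + n²)
(-42568 + p(6*(-38), (0 + 3)*2))*(k(31) + 40401) = (-42568 + √(((0 + 3)*2)² + (6*(-38))²))*(58 + 40401) = (-42568 + √((3*2)² + (-228)²))*40459 = (-42568 + √(6² + 51984))*40459 = (-42568 + √(36 + 51984))*40459 = (-42568 + √52020)*40459 = (-42568 + 102*√5)*40459 = -1722258712 + 4126818*√5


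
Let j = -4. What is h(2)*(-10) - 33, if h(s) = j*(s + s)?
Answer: 127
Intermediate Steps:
h(s) = -8*s (h(s) = -4*(s + s) = -8*s)
h(2)*(-10) - 33 = -8*2*(-10) - 33 = -16*(-10) - 33 = 160 - 33 = 127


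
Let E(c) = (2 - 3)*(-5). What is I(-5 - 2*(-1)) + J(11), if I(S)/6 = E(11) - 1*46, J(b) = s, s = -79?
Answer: -325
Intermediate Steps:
J(b) = -79
E(c) = 5 (E(c) = -1*(-5) = 5)
I(S) = -246 (I(S) = 6*(5 - 1*46) = 6*(5 - 46) = 6*(-41) = -246)
I(-5 - 2*(-1)) + J(11) = -246 - 79 = -325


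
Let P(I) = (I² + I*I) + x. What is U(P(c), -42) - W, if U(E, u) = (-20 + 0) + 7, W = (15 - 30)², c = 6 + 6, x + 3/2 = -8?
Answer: -238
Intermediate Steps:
x = -19/2 (x = -3/2 - 8 = -19/2 ≈ -9.5000)
c = 12
P(I) = -19/2 + 2*I² (P(I) = (I² + I*I) - 19/2 = (I² + I²) - 19/2 = 2*I² - 19/2 = -19/2 + 2*I²)
W = 225 (W = (-15)² = 225)
U(E, u) = -13 (U(E, u) = -20 + 7 = -13)
U(P(c), -42) - W = -13 - 1*225 = -13 - 225 = -238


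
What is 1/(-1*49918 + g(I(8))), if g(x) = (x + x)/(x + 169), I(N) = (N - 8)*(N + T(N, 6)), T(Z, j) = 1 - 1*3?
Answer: -1/49918 ≈ -2.0033e-5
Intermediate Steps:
T(Z, j) = -2 (T(Z, j) = 1 - 3 = -2)
I(N) = (-8 + N)*(-2 + N) (I(N) = (N - 8)*(N - 2) = (-8 + N)*(-2 + N))
g(x) = 2*x/(169 + x) (g(x) = (2*x)/(169 + x) = 2*x/(169 + x))
1/(-1*49918 + g(I(8))) = 1/(-1*49918 + 2*(16 + 8² - 10*8)/(169 + (16 + 8² - 10*8))) = 1/(-49918 + 2*(16 + 64 - 80)/(169 + (16 + 64 - 80))) = 1/(-49918 + 2*0/(169 + 0)) = 1/(-49918 + 2*0/169) = 1/(-49918 + 2*0*(1/169)) = 1/(-49918 + 0) = 1/(-49918) = -1/49918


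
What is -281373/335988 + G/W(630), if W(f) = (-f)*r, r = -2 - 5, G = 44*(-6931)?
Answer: -1920464803/27439020 ≈ -69.990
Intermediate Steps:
G = -304964
r = -7
W(f) = 7*f (W(f) = -f*(-7) = 7*f)
-281373/335988 + G/W(630) = -281373/335988 - 304964/(7*630) = -281373*1/335988 - 304964/4410 = -93791/111996 - 304964*1/4410 = -93791/111996 - 152482/2205 = -1920464803/27439020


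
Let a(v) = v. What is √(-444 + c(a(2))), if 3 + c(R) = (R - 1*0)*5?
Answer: I*√437 ≈ 20.905*I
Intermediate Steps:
c(R) = -3 + 5*R (c(R) = -3 + (R - 1*0)*5 = -3 + (R + 0)*5 = -3 + R*5 = -3 + 5*R)
√(-444 + c(a(2))) = √(-444 + (-3 + 5*2)) = √(-444 + (-3 + 10)) = √(-444 + 7) = √(-437) = I*√437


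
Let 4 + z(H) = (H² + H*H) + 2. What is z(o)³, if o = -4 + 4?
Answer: -8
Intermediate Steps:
o = 0
z(H) = -2 + 2*H² (z(H) = -4 + ((H² + H*H) + 2) = -4 + ((H² + H²) + 2) = -4 + (2*H² + 2) = -4 + (2 + 2*H²) = -2 + 2*H²)
z(o)³ = (-2 + 2*0²)³ = (-2 + 2*0)³ = (-2 + 0)³ = (-2)³ = -8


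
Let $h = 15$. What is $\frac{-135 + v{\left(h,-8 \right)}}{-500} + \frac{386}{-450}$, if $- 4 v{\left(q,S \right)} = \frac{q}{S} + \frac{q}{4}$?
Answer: $- \frac{16901}{28800} \approx -0.58684$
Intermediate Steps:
$v{\left(q,S \right)} = - \frac{q}{16} - \frac{q}{4 S}$ ($v{\left(q,S \right)} = - \frac{\frac{q}{S} + \frac{q}{4}}{4} = - \frac{\frac{q}{4} + \frac{q}{S}}{4} = - \frac{q}{16} - \frac{q}{4 S}$)
$\frac{-135 + v{\left(h,-8 \right)}}{-500} + \frac{386}{-450} = \frac{-135 - \frac{15 \left(4 - 8\right)}{16 \left(-8\right)}}{-500} + \frac{386}{-450} = \left(-135 - \frac{15}{16} \left(- \frac{1}{8}\right) \left(-4\right)\right) \left(- \frac{1}{500}\right) + 386 \left(- \frac{1}{450}\right) = \left(-135 - \frac{15}{32}\right) \left(- \frac{1}{500}\right) - \frac{193}{225} = \left(- \frac{4335}{32}\right) \left(- \frac{1}{500}\right) - \frac{193}{225} = \frac{867}{3200} - \frac{193}{225} = - \frac{16901}{28800}$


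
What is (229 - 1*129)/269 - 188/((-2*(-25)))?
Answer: -22786/6725 ≈ -3.3883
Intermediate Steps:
(229 - 1*129)/269 - 188/((-2*(-25))) = (229 - 129)*(1/269) - 188/50 = 100*(1/269) - 188*1/50 = 100/269 - 94/25 = -22786/6725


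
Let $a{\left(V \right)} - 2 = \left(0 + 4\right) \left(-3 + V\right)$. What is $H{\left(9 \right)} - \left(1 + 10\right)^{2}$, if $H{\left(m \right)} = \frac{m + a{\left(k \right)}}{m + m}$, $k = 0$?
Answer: $- \frac{2179}{18} \approx -121.06$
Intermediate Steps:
$a{\left(V \right)} = -10 + 4 V$ ($a{\left(V \right)} = 2 + \left(0 + 4\right) \left(-3 + V\right) = 2 + 4 \left(-3 + V\right) = 2 + \left(-12 + 4 V\right) = -10 + 4 V$)
$H{\left(m \right)} = \frac{-10 + m}{2 m}$ ($H{\left(m \right)} = \frac{m + \left(-10 + 4 \cdot 0\right)}{m + m} = \frac{m + \left(-10 + 0\right)}{2 m} = \left(m - 10\right) \frac{1}{2 m} = \left(-10 + m\right) \frac{1}{2 m} = \frac{-10 + m}{2 m}$)
$H{\left(9 \right)} - \left(1 + 10\right)^{2} = \frac{-10 + 9}{2 \cdot 9} - \left(1 + 10\right)^{2} = \frac{1}{2} \cdot \frac{1}{9} \left(-1\right) - 11^{2} = - \frac{1}{18} - 121 = - \frac{2179}{18}$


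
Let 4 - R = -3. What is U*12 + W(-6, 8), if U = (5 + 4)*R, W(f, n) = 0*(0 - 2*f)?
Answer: 756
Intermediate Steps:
R = 7 (R = 4 - 1*(-3) = 4 + 3 = 7)
W(f, n) = 0 (W(f, n) = 0*(-2*f) = 0)
U = 63 (U = (5 + 4)*7 = 9*7 = 63)
U*12 + W(-6, 8) = 63*12 + 0 = 756 + 0 = 756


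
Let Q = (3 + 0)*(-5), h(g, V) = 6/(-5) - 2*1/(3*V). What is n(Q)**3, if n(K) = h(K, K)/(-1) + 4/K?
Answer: 512/729 ≈ 0.70233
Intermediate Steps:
h(g, V) = -6/5 - 2/(3*V) (h(g, V) = 6*(-1/5) - 2*1/(3*V) = -6/5 - 2/(3*V))
Q = -15 (Q = 3*(-5) = -15)
n(K) = 4/K - 2*(-5 - 9*K)/(15*K) (n(K) = (2*(-5 - 9*K)/(15*K))/(-1) + 4/K = (2*(-5 - 9*K)/(15*K))*(-1) + 4/K = -2*(-5 - 9*K)/(15*K) + 4/K = 4/K - 2*(-5 - 9*K)/(15*K))
n(Q)**3 = ((2/15)*(35 + 9*(-15))/(-15))**3 = ((2/15)*(-1/15)*(35 - 135))**3 = ((2/15)*(-1/15)*(-100))**3 = (8/9)**3 = 512/729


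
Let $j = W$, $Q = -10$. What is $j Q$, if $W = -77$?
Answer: $770$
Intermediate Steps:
$j = -77$
$j Q = \left(-77\right) \left(-10\right) = 770$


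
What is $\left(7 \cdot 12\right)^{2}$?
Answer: $7056$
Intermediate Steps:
$\left(7 \cdot 12\right)^{2} = 84^{2} = 7056$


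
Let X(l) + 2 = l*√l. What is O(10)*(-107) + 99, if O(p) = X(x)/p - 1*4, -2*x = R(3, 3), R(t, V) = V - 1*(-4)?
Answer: 2742/5 + 749*I*√14/40 ≈ 548.4 + 70.063*I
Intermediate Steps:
R(t, V) = 4 + V (R(t, V) = V + 4 = 4 + V)
x = -7/2 (x = -(4 + 3)/2 = -½*7 = -7/2 ≈ -3.5000)
X(l) = -2 + l^(3/2) (X(l) = -2 + l*√l = -2 + l^(3/2))
O(p) = -4 + (-2 - 7*I*√14/4)/p (O(p) = (-2 + (-7/2)^(3/2))/p - 1*4 = (-2 - 7*I*√14/4)/p - 4 = -4 + (-2 - 7*I*√14/4)/p)
O(10)*(-107) + 99 = ((¼)*(-8 - 16*10 - 7*I*√14)/10)*(-107) + 99 = ((¼)*(⅒)*(-8 - 160 - 7*I*√14))*(-107) + 99 = ((¼)*(⅒)*(-168 - 7*I*√14))*(-107) + 99 = (-21/5 - 7*I*√14/40)*(-107) + 99 = (2247/5 + 749*I*√14/40) + 99 = 2742/5 + 749*I*√14/40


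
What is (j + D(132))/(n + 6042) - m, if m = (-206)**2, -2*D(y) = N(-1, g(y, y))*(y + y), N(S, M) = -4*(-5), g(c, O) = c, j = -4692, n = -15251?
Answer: -390785792/9209 ≈ -42435.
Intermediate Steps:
N(S, M) = 20
D(y) = -20*y (D(y) = -10*(y + y) = -10*2*y = -20*y)
m = 42436
(j + D(132))/(n + 6042) - m = (-4692 - 20*132)/(-15251 + 6042) - 1*42436 = (-4692 - 2640)/(-9209) - 42436 = -7332*(-1/9209) - 42436 = 7332/9209 - 42436 = -390785792/9209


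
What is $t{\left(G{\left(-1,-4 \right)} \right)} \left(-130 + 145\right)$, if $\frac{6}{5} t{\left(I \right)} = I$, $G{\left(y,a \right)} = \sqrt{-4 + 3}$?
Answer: $\frac{25 i}{2} \approx 12.5 i$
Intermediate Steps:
$G{\left(y,a \right)} = i$ ($G{\left(y,a \right)} = \sqrt{-1} = i$)
$t{\left(I \right)} = \frac{5 I}{6}$
$t{\left(G{\left(-1,-4 \right)} \right)} \left(-130 + 145\right) = \frac{5 i}{6} \left(-130 + 145\right) = \frac{5 i}{6} \cdot 15 = \frac{25 i}{2}$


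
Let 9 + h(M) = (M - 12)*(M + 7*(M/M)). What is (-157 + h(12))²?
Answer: 27556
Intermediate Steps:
h(M) = -9 + (-12 + M)*(7 + M) (h(M) = -9 + (M - 12)*(M + 7*(M/M)) = -9 + (-12 + M)*(M + 7*1) = -9 + (-12 + M)*(M + 7) = -9 + (-12 + M)*(7 + M))
(-157 + h(12))² = (-157 + (-93 + 12² - 5*12))² = (-157 + (-93 + 144 - 60))² = (-157 - 9)² = (-166)² = 27556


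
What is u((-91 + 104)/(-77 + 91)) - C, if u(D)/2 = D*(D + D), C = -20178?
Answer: 988891/49 ≈ 20181.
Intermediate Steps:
u(D) = 4*D² (u(D) = 2*(D*(D + D)) = 2*(D*(2*D)) = 2*(2*D²) = 4*D²)
u((-91 + 104)/(-77 + 91)) - C = 4*((-91 + 104)/(-77 + 91))² - 1*(-20178) = 4*(13/14)² + 20178 = 4*(169/196) + 20178 = 169/49 + 20178 = 988891/49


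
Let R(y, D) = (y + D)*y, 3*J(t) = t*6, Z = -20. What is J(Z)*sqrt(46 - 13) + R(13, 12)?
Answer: 325 - 40*sqrt(33) ≈ 95.218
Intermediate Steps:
J(t) = 2*t (J(t) = (t*6)/3 = (6*t)/3 = 2*t)
R(y, D) = y*(D + y) (R(y, D) = (D + y)*y = y*(D + y))
J(Z)*sqrt(46 - 13) + R(13, 12) = (2*(-20))*sqrt(46 - 13) + 13*(12 + 13) = -40*sqrt(33) + 13*25 = -40*sqrt(33) + 325 = 325 - 40*sqrt(33)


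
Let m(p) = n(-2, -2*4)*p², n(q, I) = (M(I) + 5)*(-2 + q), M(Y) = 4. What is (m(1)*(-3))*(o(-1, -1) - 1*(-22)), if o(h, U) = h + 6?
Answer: 2916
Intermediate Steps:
o(h, U) = 6 + h
n(q, I) = -18 + 9*q (n(q, I) = (4 + 5)*(-2 + q) = 9*(-2 + q) = -18 + 9*q)
m(p) = -36*p² (m(p) = (-18 + 9*(-2))*p² = (-18 - 18)*p² = -36*p²)
(m(1)*(-3))*(o(-1, -1) - 1*(-22)) = (-36*1²*(-3))*((6 - 1) - 1*(-22)) = (-36*1*(-3))*(5 + 22) = -36*(-3)*27 = 108*27 = 2916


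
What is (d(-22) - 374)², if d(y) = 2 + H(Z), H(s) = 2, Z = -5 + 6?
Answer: 136900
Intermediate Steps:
Z = 1
d(y) = 4 (d(y) = 2 + 2 = 4)
(d(-22) - 374)² = (4 - 374)² = (-370)² = 136900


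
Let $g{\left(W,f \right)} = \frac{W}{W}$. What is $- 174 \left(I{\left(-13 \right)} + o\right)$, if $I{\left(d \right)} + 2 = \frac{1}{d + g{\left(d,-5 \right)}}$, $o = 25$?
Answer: $- \frac{7975}{2} \approx -3987.5$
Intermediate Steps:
$g{\left(W,f \right)} = 1$
$I{\left(d \right)} = -2 + \frac{1}{1 + d}$ ($I{\left(d \right)} = -2 + \frac{1}{d + 1} = -2 + \frac{1}{1 + d}$)
$- 174 \left(I{\left(-13 \right)} + o\right) = - 174 \left(\frac{-1 - -26}{1 - 13} + 25\right) = - 174 \left(\frac{-1 + 26}{-12} + 25\right) = - 174 \left(\left(- \frac{1}{12}\right) 25 + 25\right) = - 174 \left(- \frac{25}{12} + 25\right) = \left(-174\right) \frac{275}{12} = - \frac{7975}{2}$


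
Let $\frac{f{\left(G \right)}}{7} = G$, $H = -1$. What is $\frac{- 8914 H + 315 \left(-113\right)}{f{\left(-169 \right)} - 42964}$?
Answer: $\frac{26681}{44147} \approx 0.60437$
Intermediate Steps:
$f{\left(G \right)} = 7 G$
$\frac{- 8914 H + 315 \left(-113\right)}{f{\left(-169 \right)} - 42964} = \frac{\left(-8914\right) \left(-1\right) + 315 \left(-113\right)}{7 \left(-169\right) - 42964} = \frac{8914 - 35595}{-1183 - 42964} = - \frac{26681}{-44147} = \left(-26681\right) \left(- \frac{1}{44147}\right) = \frac{26681}{44147}$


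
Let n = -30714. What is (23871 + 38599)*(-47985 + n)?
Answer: -4916326530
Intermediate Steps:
(23871 + 38599)*(-47985 + n) = (23871 + 38599)*(-47985 - 30714) = 62470*(-78699) = -4916326530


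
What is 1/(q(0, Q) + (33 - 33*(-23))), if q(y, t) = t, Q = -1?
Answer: 1/791 ≈ 0.0012642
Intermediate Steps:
1/(q(0, Q) + (33 - 33*(-23))) = 1/(-1 + (33 - 33*(-23))) = 1/(-1 + (33 + 759)) = 1/(-1 + 792) = 1/791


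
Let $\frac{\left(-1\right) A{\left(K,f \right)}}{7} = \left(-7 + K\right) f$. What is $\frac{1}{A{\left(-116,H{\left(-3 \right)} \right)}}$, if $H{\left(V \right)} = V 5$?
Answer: $- \frac{1}{12915} \approx -7.7429 \cdot 10^{-5}$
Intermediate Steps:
$H{\left(V \right)} = 5 V$
$A{\left(K,f \right)} = - 7 f \left(-7 + K\right)$ ($A{\left(K,f \right)} = - 7 \left(-7 + K\right) f = - 7 f \left(-7 + K\right)$)
$\frac{1}{A{\left(-116,H{\left(-3 \right)} \right)}} = \frac{1}{7 \cdot 5 \left(-3\right) \left(7 - -116\right)} = \frac{1}{7 \left(-15\right) \left(7 + 116\right)} = \frac{1}{7 \left(-15\right) 123} = \frac{1}{-12915} = - \frac{1}{12915}$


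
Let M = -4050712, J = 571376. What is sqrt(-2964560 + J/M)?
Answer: I*sqrt(760051506684023818)/506339 ≈ 1721.8*I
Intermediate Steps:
sqrt(-2964560 + J/M) = sqrt(-2964560 + 571376/(-4050712)) = sqrt(-2964560 + 571376*(-1/4050712)) = sqrt(-2964560 - 71422/506339) = sqrt(-1501072417262/506339) = I*sqrt(760051506684023818)/506339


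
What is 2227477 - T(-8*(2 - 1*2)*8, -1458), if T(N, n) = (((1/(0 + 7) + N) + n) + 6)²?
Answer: 5859804/49 ≈ 1.1959e+5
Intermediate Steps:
T(N, n) = (43/7 + N + n)² (T(N, n) = (((1/7 + N) + n) + 6)² = (((⅐ + N) + n) + 6)² = ((⅐ + N + n) + 6)² = (43/7 + N + n)²)
2227477 - T(-8*(2 - 1*2)*8, -1458) = 2227477 - (43 + 7*(-8*(2 - 1*2)*8) + 7*(-1458))²/49 = 2227477 - (43 + 7*(-8*(2 - 2)*8) - 10206)²/49 = 2227477 - (43 + 7*(-8*0*8) - 10206)²/49 = 2227477 - (43 + 7*(0*8) - 10206)²/49 = 2227477 - (43 + 7*0 - 10206)²/49 = 2227477 - (43 + 0 - 10206)²/49 = 2227477 - (-10163)²/49 = 2227477 - 103286569/49 = 5859804/49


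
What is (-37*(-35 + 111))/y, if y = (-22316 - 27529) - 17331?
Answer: 703/16794 ≈ 0.041860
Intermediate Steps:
y = -67176 (y = -49845 - 17331 = -67176)
(-37*(-35 + 111))/y = -37*(-35 + 111)/(-67176) = -37*76*(-1/67176) = -2812*(-1/67176) = 703/16794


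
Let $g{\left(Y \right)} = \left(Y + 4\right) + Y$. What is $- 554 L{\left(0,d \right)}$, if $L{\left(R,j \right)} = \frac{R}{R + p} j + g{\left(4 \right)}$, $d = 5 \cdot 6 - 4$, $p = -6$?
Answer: $-6648$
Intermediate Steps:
$d = 26$ ($d = 30 - 4 = 26$)
$g{\left(Y \right)} = 4 + 2 Y$ ($g{\left(Y \right)} = \left(4 + Y\right) + Y = 4 + 2 Y$)
$L{\left(R,j \right)} = 12 + \frac{R j}{-6 + R}$ ($L{\left(R,j \right)} = \frac{R}{R - 6} j + \left(4 + 2 \cdot 4\right) = \frac{R}{-6 + R} j + \left(4 + 8\right) = \frac{R}{-6 + R} j + 12 = \frac{R j}{-6 + R} + 12 = 12 + \frac{R j}{-6 + R}$)
$- 554 L{\left(0,d \right)} = - 554 \frac{-72 + 12 \cdot 0 + 0 \cdot 26}{-6 + 0} = - 554 \frac{-72 + 0 + 0}{-6} = - 554 \left(\left(- \frac{1}{6}\right) \left(-72\right)\right) = \left(-554\right) 12 = -6648$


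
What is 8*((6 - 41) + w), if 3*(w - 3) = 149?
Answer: 424/3 ≈ 141.33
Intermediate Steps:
w = 158/3 (w = 3 + (⅓)*149 = 3 + 149/3 = 158/3 ≈ 52.667)
8*((6 - 41) + w) = 8*((6 - 41) + 158/3) = 8*(-35 + 158/3) = 8*(53/3) = 424/3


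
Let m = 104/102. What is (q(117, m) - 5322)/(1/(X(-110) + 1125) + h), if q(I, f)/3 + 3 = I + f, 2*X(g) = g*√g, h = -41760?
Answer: 513402412176000/4307803450134547 + 423040*I*√110/4307803450134547 ≈ 0.11918 + 1.03e-9*I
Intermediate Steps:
m = 52/51 (m = 104*(1/102) = 52/51 ≈ 1.0196)
X(g) = g^(3/2)/2 (X(g) = (g*√g)/2 = g^(3/2)/2)
q(I, f) = -9 + 3*I + 3*f (q(I, f) = -9 + 3*(I + f) = -9 + (3*I + 3*f) = -9 + 3*I + 3*f)
(q(117, m) - 5322)/(1/(X(-110) + 1125) + h) = ((-9 + 3*117 + 3*(52/51)) - 5322)/(1/((-110)^(3/2)/2 + 1125) - 41760) = ((-9 + 351 + 52/17) - 5322)/(1/((-110*I*√110)/2 + 1125) - 41760) = (5866/17 - 5322)/(1/(-55*I*√110 + 1125) - 41760) = -84608/(17*(1/(1125 - 55*I*√110) - 41760)) = -84608/(17*(-41760 + 1/(1125 - 55*I*√110)))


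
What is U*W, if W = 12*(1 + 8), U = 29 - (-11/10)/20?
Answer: 156897/50 ≈ 3137.9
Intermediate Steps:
U = 5811/200 (U = 29 - (-11*1/10)/20 = 29 - (-11)/(10*20) = 29 - 1*(-11/200) = 29 + 11/200 = 5811/200 ≈ 29.055)
W = 108 (W = 12*9 = 108)
U*W = (5811/200)*108 = 156897/50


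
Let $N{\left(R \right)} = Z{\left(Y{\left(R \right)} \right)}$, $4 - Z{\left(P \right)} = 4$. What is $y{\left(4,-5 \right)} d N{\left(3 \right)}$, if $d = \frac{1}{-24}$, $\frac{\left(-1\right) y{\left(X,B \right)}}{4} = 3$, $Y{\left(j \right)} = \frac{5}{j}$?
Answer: $0$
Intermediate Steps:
$Z{\left(P \right)} = 0$ ($Z{\left(P \right)} = 4 - 4 = 0$)
$y{\left(X,B \right)} = -12$ ($y{\left(X,B \right)} = \left(-4\right) 3 = -12$)
$d = - \frac{1}{24} \approx -0.041667$
$N{\left(R \right)} = 0$
$y{\left(4,-5 \right)} d N{\left(3 \right)} = \left(-12\right) \left(- \frac{1}{24}\right) 0 = \frac{1}{2} \cdot 0 = 0$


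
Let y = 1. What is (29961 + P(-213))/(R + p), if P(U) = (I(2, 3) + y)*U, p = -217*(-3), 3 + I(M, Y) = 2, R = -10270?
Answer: -29961/9619 ≈ -3.1148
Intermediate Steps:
I(M, Y) = -1 (I(M, Y) = -3 + 2 = -1)
p = 651
P(U) = 0 (P(U) = (-1 + 1)*U = 0*U = 0)
(29961 + P(-213))/(R + p) = (29961 + 0)/(-10270 + 651) = 29961/(-9619) = 29961*(-1/9619) = -29961/9619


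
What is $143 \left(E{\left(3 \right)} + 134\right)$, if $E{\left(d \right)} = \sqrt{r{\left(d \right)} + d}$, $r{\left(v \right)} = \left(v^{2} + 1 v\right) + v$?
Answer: $19162 + 429 \sqrt{2} \approx 19769.0$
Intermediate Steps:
$r{\left(v \right)} = v^{2} + 2 v$ ($r{\left(v \right)} = \left(v^{2} + v\right) + v = \left(v + v^{2}\right) + v = v^{2} + 2 v$)
$E{\left(d \right)} = \sqrt{d + d \left(2 + d\right)}$ ($E{\left(d \right)} = \sqrt{d \left(2 + d\right) + d} = \sqrt{d + d \left(2 + d\right)}$)
$143 \left(E{\left(3 \right)} + 134\right) = 143 \left(\sqrt{3 \left(3 + 3\right)} + 134\right) = 143 \left(\sqrt{3 \cdot 6} + 134\right) = 143 \left(\sqrt{18} + 134\right) = 143 \left(3 \sqrt{2} + 134\right) = 143 \left(134 + 3 \sqrt{2}\right) = 19162 + 429 \sqrt{2}$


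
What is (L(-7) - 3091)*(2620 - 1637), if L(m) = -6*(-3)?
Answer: -3020759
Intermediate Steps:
L(m) = 18
(L(-7) - 3091)*(2620 - 1637) = (18 - 3091)*(2620 - 1637) = -3073*983 = -3020759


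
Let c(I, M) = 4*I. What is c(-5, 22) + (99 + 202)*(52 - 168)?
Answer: -34936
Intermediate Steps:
c(-5, 22) + (99 + 202)*(52 - 168) = 4*(-5) + (99 + 202)*(52 - 168) = -20 + 301*(-116) = -20 - 34916 = -34936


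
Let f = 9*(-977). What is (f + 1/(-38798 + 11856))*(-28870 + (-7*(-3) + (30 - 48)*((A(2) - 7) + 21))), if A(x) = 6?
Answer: 6919641513463/26942 ≈ 2.5683e+8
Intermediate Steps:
f = -8793
(f + 1/(-38798 + 11856))*(-28870 + (-7*(-3) + (30 - 48)*((A(2) - 7) + 21))) = (-8793 + 1/(-38798 + 11856))*(-28870 + (-7*(-3) + (30 - 48)*((6 - 7) + 21))) = (-8793 + 1/(-26942))*(-28870 + (21 - 18*(-1 + 21))) = (-8793 - 1/26942)*(-28870 + (21 - 18*20)) = -236901007*(-28870 + (21 - 360))/26942 = -236901007*(-28870 - 339)/26942 = -236901007/26942*(-29209) = 6919641513463/26942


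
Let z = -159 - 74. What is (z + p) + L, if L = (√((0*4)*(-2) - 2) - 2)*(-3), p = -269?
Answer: -496 - 3*I*√2 ≈ -496.0 - 4.2426*I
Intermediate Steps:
z = -233
L = 6 - 3*I*√2 (L = (√(0*(-2) - 2) - 2)*(-3) = (√(0 - 2) - 2)*(-3) = (√(-2) - 2)*(-3) = (I*√2 - 2)*(-3) = (-2 + I*√2)*(-3) = 6 - 3*I*√2 ≈ 6.0 - 4.2426*I)
(z + p) + L = (-233 - 269) + (6 - 3*I*√2) = -502 + (6 - 3*I*√2) = -496 - 3*I*√2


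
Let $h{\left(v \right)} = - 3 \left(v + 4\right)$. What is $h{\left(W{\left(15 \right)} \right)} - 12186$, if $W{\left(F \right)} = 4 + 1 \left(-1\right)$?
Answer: $-12207$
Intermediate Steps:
$W{\left(F \right)} = 3$ ($W{\left(F \right)} = 4 - 1 = 3$)
$h{\left(v \right)} = -12 - 3 v$ ($h{\left(v \right)} = - 3 \left(4 + v\right) = -12 - 3 v$)
$h{\left(W{\left(15 \right)} \right)} - 12186 = \left(-12 - 9\right) - 12186 = -21 - 12186 = -12207$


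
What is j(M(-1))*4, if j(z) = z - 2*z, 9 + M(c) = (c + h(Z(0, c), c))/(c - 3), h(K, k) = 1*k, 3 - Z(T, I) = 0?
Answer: 34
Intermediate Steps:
Z(T, I) = 3 (Z(T, I) = 3 - 1*0 = 3 + 0 = 3)
h(K, k) = k
M(c) = -9 + 2*c/(-3 + c) (M(c) = -9 + (c + c)/(c - 3) = -9 + (2*c)/(-3 + c) = -9 + 2*c/(-3 + c))
j(z) = -z
j(M(-1))*4 = -(27 - 7*(-1))/(-3 - 1)*4 = -(27 + 7)/(-4)*4 = -(-1)*34/4*4 = -1*(-17/2)*4 = (17/2)*4 = 34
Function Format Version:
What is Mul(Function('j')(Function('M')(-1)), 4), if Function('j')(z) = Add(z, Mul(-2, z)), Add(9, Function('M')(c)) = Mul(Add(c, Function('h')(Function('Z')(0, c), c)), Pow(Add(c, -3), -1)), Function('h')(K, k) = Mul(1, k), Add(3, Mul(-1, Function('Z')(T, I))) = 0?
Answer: 34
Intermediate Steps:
Function('Z')(T, I) = 3 (Function('Z')(T, I) = Add(3, Mul(-1, 0)) = Add(3, 0) = 3)
Function('h')(K, k) = k
Function('M')(c) = Add(-9, Mul(2, c, Pow(Add(-3, c), -1))) (Function('M')(c) = Add(-9, Mul(Add(c, c), Pow(Add(c, -3), -1))) = Add(-9, Mul(Mul(2, c), Pow(Add(-3, c), -1))) = Add(-9, Mul(2, c, Pow(Add(-3, c), -1))))
Function('j')(z) = Mul(-1, z)
Mul(Function('j')(Function('M')(-1)), 4) = Mul(Mul(-1, Mul(Pow(Add(-3, -1), -1), Add(27, Mul(-7, -1)))), 4) = Mul(Mul(-1, Mul(Pow(-4, -1), Add(27, 7))), 4) = Mul(Mul(-1, Mul(Rational(-1, 4), 34)), 4) = Mul(Mul(-1, Rational(-17, 2)), 4) = Mul(Rational(17, 2), 4) = 34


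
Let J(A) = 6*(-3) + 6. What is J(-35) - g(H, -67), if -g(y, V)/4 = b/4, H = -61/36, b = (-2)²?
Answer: -8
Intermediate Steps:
b = 4
H = -61/36 (H = -61*1/36 = -61/36 ≈ -1.6944)
g(y, V) = -4 (g(y, V) = -16/4 = -4*1 = -4)
J(A) = -12 (J(A) = -18 + 6 = -12)
J(-35) - g(H, -67) = -12 - 1*(-4) = -12 + 4 = -8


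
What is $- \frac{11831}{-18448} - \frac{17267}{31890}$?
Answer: $\frac{29374487}{294153360} \approx 0.099861$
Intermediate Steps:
$- \frac{11831}{-18448} - \frac{17267}{31890} = \left(-11831\right) \left(- \frac{1}{18448}\right) - \frac{17267}{31890} = \frac{11831}{18448} - \frac{17267}{31890} = \frac{29374487}{294153360}$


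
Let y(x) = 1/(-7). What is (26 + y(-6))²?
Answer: 32761/49 ≈ 668.59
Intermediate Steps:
y(x) = -⅐
(26 + y(-6))² = (26 - ⅐)² = (181/7)² = 32761/49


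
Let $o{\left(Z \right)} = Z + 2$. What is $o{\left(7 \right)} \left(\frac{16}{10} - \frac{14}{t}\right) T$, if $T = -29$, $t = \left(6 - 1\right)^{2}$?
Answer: $- \frac{6786}{25} \approx -271.44$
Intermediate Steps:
$o{\left(Z \right)} = 2 + Z$
$t = 25$ ($t = 5^{2} = 25$)
$o{\left(7 \right)} \left(\frac{16}{10} - \frac{14}{t}\right) T = \left(2 + 7\right) \left(\frac{16}{10} - \frac{14}{25}\right) \left(-29\right) = 9 \left(16 \cdot \frac{1}{10} - \frac{14}{25}\right) \left(-29\right) = 9 \left(\frac{8}{5} - \frac{14}{25}\right) \left(-29\right) = 9 \cdot \frac{26}{25} \left(-29\right) = \frac{234}{25} \left(-29\right) = - \frac{6786}{25}$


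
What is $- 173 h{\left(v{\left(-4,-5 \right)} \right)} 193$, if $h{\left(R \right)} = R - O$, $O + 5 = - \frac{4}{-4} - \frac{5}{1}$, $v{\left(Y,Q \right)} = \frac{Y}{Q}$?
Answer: $- \frac{1636061}{5} \approx -3.2721 \cdot 10^{5}$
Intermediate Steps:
$O = -9$ ($O = -5 - \left(-1 + 5\right) = -5 - 4 = -9$)
$h{\left(R \right)} = 9 + R$ ($h{\left(R \right)} = R - -9 = R + 9 = 9 + R$)
$- 173 h{\left(v{\left(-4,-5 \right)} \right)} 193 = - 173 \left(9 - \frac{4}{-5}\right) 193 = - 173 \left(9 - - \frac{4}{5}\right) 193 = - 173 \left(9 + \frac{4}{5}\right) 193 = \left(-173\right) \frac{49}{5} \cdot 193 = \left(- \frac{8477}{5}\right) 193 = - \frac{1636061}{5}$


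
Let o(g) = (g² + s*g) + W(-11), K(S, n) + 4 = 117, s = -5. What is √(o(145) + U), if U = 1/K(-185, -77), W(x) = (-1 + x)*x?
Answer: √260896321/113 ≈ 142.94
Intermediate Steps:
W(x) = x*(-1 + x)
K(S, n) = 113 (K(S, n) = -4 + 117 = 113)
o(g) = 132 + g² - 5*g (o(g) = (g² - 5*g) - 11*(-1 - 11) = (g² - 5*g) - 11*(-12) = (g² - 5*g) + 132 = 132 + g² - 5*g)
U = 1/113 ≈ 0.0088496
√(o(145) + U) = √((132 + 145² - 5*145) + 1/113) = √((132 + 21025 - 725) + 1/113) = √(20432 + 1/113) = √(2308817/113) = √260896321/113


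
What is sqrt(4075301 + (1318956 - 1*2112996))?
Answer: sqrt(3281261) ≈ 1811.4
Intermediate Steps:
sqrt(4075301 + (1318956 - 1*2112996)) = sqrt(4075301 + (1318956 - 2112996)) = sqrt(4075301 - 794040) = sqrt(3281261)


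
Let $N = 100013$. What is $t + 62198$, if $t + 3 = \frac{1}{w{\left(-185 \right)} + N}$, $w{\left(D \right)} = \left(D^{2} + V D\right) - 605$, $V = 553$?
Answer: $\frac{1948444961}{31328} \approx 62195.0$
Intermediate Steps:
$w{\left(D \right)} = -605 + D^{2} + 553 D$ ($w{\left(D \right)} = \left(D^{2} + 553 D\right) - 605 = -605 + D^{2} + 553 D$)
$t = - \frac{93983}{31328}$ ($t = -3 + \frac{1}{\left(-605 + \left(-185\right)^{2} + 553 \left(-185\right)\right) + 100013} = -3 + \frac{1}{\left(-605 + 34225 - 102305\right) + 100013} = -3 + \frac{1}{-68685 + 100013} = -3 + \frac{1}{31328} = - \frac{93983}{31328} \approx -3.0$)
$t + 62198 = - \frac{93983}{31328} + 62198 = \frac{1948444961}{31328}$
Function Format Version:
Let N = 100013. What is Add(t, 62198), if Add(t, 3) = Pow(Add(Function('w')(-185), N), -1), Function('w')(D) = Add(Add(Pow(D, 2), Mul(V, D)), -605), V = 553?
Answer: Rational(1948444961, 31328) ≈ 62195.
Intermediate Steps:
Function('w')(D) = Add(-605, Pow(D, 2), Mul(553, D)) (Function('w')(D) = Add(Add(Pow(D, 2), Mul(553, D)), -605) = Add(-605, Pow(D, 2), Mul(553, D)))
t = Rational(-93983, 31328) (t = Add(-3, Pow(Add(Add(-605, Pow(-185, 2), Mul(553, -185)), 100013), -1)) = Add(-3, Pow(Add(Add(-605, 34225, -102305), 100013), -1)) = Add(-3, Pow(Add(-68685, 100013), -1)) = Add(-3, Pow(31328, -1)) = Add(-3, Rational(1, 31328)) = Rational(-93983, 31328) ≈ -3.0000)
Add(t, 62198) = Add(Rational(-93983, 31328), 62198) = Rational(1948444961, 31328)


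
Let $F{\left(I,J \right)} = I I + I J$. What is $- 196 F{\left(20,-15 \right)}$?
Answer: $-19600$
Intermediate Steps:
$F{\left(I,J \right)} = I^{2} + I J$
$- 196 F{\left(20,-15 \right)} = - 196 \cdot 20 \left(20 - 15\right) = - 196 \cdot 20 \cdot 5 = \left(-196\right) 100 = -19600$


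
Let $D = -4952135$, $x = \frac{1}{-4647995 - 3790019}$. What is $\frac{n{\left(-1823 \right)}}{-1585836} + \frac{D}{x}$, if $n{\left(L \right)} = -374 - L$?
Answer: $\frac{1051841835224351057}{25172} \approx 4.1786 \cdot 10^{13}$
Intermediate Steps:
$x = - \frac{1}{8438014}$ ($x = \frac{1}{-8438014} = - \frac{1}{8438014} \approx -1.1851 \cdot 10^{-7}$)
$\frac{n{\left(-1823 \right)}}{-1585836} + \frac{D}{x} = \frac{-374 - -1823}{-1585836} - \frac{4952135}{- \frac{1}{8438014}} = \left(-374 + 1823\right) \left(- \frac{1}{1585836}\right) - -41786184459890 = 1449 \left(- \frac{1}{1585836}\right) + 41786184459890 = - \frac{23}{25172} + 41786184459890 = \frac{1051841835224351057}{25172}$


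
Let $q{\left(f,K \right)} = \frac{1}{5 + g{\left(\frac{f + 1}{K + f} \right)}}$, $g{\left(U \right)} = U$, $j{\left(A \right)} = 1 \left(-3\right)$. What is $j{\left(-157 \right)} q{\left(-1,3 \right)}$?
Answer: $- \frac{3}{5} \approx -0.6$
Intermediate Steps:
$j{\left(A \right)} = -3$
$q{\left(f,K \right)} = \frac{1}{5 + \frac{1 + f}{K + f}}$ ($q{\left(f,K \right)} = \frac{1}{5 + \frac{f + 1}{K + f}} = \frac{1}{5 + \frac{1 + f}{K + f}}$)
$j{\left(-157 \right)} q{\left(-1,3 \right)} = - 3 \frac{3 - 1}{1 + 5 \cdot 3 + 6 \left(-1\right)} = - 3 \frac{1}{1 + 15 - 6} \cdot 2 = - 3 \cdot \frac{1}{10} \cdot 2 = \left(-3\right) \frac{1}{5} = - \frac{3}{5}$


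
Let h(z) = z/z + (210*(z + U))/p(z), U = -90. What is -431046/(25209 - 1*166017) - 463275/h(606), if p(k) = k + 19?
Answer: -19119032313/7204676 ≈ -2653.7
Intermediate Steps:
p(k) = 19 + k
h(z) = 1 + (-18900 + 210*z)/(19 + z) (h(z) = z/z + (210*(z - 90))/(19 + z) = 1 + (210*(-90 + z))/(19 + z) = 1 + (-18900 + 210*z)/(19 + z))
-431046/(25209 - 1*166017) - 463275/h(606) = -431046/(25209 - 1*166017) - 463275*(19 + 606)/(-18881 + 211*606) = -431046/(25209 - 166017) - 463275*625/(-18881 + 127866) = -431046/(-140808) - 463275/((1/625)*108985) = -431046*(-1/140808) - 463275/21797/125 = 71841/23468 - 463275*125/21797 = 71841/23468 - 815625/307 = -19119032313/7204676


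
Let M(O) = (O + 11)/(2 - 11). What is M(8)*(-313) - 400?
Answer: 2347/9 ≈ 260.78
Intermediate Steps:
M(O) = -11/9 - O/9 (M(O) = (11 + O)/(-9) = (11 + O)*(-⅑) = -11/9 - O/9)
M(8)*(-313) - 400 = (-11/9 - ⅑*8)*(-313) - 400 = (-11/9 - 8/9)*(-313) - 400 = -19/9*(-313) - 400 = 5947/9 - 400 = 2347/9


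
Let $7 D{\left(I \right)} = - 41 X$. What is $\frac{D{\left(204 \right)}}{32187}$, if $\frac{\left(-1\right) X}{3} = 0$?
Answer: $0$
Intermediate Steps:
$X = 0$ ($X = \left(-3\right) 0 = 0$)
$D{\left(I \right)} = 0$ ($D{\left(I \right)} = \frac{\left(-41\right) 0}{7} = \frac{1}{7} \cdot 0 = 0$)
$\frac{D{\left(204 \right)}}{32187} = \frac{0}{32187} = 0 \cdot \frac{1}{32187} = 0$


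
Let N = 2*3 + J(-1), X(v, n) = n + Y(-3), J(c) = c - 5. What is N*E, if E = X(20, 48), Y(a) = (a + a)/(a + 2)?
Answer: 0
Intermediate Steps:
Y(a) = 2*a/(2 + a) (Y(a) = (2*a)/(2 + a) = 2*a/(2 + a))
J(c) = -5 + c
X(v, n) = 6 + n (X(v, n) = n + 2*(-3)/(2 - 3) = n + 2*(-3)/(-1) = n + 2*(-3)*(-1) = n + 6 = 6 + n)
N = 0 (N = 2*3 + (-5 - 1) = 6 - 6 = 0)
E = 54 (E = 6 + 48 = 54)
N*E = 0*54 = 0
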